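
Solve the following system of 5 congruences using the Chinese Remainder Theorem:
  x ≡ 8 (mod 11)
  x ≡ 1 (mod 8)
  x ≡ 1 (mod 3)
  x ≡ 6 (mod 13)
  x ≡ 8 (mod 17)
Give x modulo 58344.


Product of moduli M = 11 · 8 · 3 · 13 · 17 = 58344.
Merge one congruence at a time:
  Start: x ≡ 8 (mod 11).
  Combine with x ≡ 1 (mod 8); new modulus lcm = 88.
    Write x = 8 + 11·t and substitute into x ≡ 1 (mod 8): 11·t ≡ 1 − 8 = -7 (mod 8).
    Reduce coefficients mod 8: 3·t ≡ 1 (mod 8).
    The inverse of 3 mod 8 is 3 (since 3·3 = 9 = 1·8 + 1), so t ≡ 3·1 = 3 ≡ 3 (mod 8).
    Then x = 8 + 11·3 = 41, valid modulo lcm(11, 8) = 88: x ≡ 41 (mod 88).
  Combine with x ≡ 1 (mod 3); new modulus lcm = 264.
    Write x = 41 + 88·t and substitute into x ≡ 1 (mod 3): 88·t ≡ 1 − 41 = -40 (mod 3).
    Reduce coefficients mod 3: 1·t ≡ 2 (mod 3).
    So t ≡ 2 (mod 3).
    Then x = 41 + 88·2 = 217, valid modulo lcm(88, 3) = 264: x ≡ 217 (mod 264).
  Combine with x ≡ 6 (mod 13); new modulus lcm = 3432.
    Write x = 217 + 264·t and substitute into x ≡ 6 (mod 13): 264·t ≡ 6 − 217 = -211 (mod 13).
    Reduce coefficients mod 13: 4·t ≡ 10 (mod 13).
    The inverse of 4 mod 13 is 10 (since 4·10 = 40 = 3·13 + 1), so t ≡ 10·10 = 100 ≡ 9 (mod 13).
    Then x = 217 + 264·9 = 2593, valid modulo lcm(264, 13) = 3432: x ≡ 2593 (mod 3432).
  Combine with x ≡ 8 (mod 17); new modulus lcm = 58344.
    Write x = 2593 + 3432·t and substitute into x ≡ 8 (mod 17): 3432·t ≡ 8 − 2593 = -2585 (mod 17).
    Reduce coefficients mod 17: 15·t ≡ 16 (mod 17).
    The inverse of 15 mod 17 is 8 (since 15·8 = 120 = 7·17 + 1), so t ≡ 8·16 = 128 ≡ 9 (mod 17).
    Then x = 2593 + 3432·9 = 33481, valid modulo lcm(3432, 17) = 58344: x ≡ 33481 (mod 58344).
Verify against each original: 33481 mod 11 = 8, 33481 mod 8 = 1, 33481 mod 3 = 1, 33481 mod 13 = 6, 33481 mod 17 = 8.

x ≡ 33481 (mod 58344).


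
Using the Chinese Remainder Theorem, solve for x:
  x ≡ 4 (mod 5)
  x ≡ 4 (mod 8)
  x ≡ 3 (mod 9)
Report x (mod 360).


Moduli 5, 8, 9 are pairwise coprime; by CRT there is a unique solution modulo M = 5 · 8 · 9 = 360.
Solve pairwise, accumulating the modulus:
  Start with x ≡ 4 (mod 5).
  Combine with x ≡ 4 (mod 8): since gcd(5, 8) = 1, we get a unique residue mod 40.
    Write x = 4 + 5·t and substitute into x ≡ 4 (mod 8): 5·t ≡ 4 − 4 = 0 (mod 8).
    The inverse of 5 mod 8 is 5 (since 5·5 = 25 = 3·8 + 1), so t ≡ 5·0 = 0 ≡ 0 (mod 8).
    Then x = 4 + 5·0 = 4, valid modulo lcm(5, 8) = 40: x ≡ 4 (mod 40).
  Combine with x ≡ 3 (mod 9): since gcd(40, 9) = 1, we get a unique residue mod 360.
    Write x = 4 + 40·t and substitute into x ≡ 3 (mod 9): 40·t ≡ 3 − 4 = -1 (mod 9).
    Reduce coefficients mod 9: 4·t ≡ 8 (mod 9).
    The inverse of 4 mod 9 is 7 (since 4·7 = 28 = 3·9 + 1), so t ≡ 7·8 = 56 ≡ 2 (mod 9).
    Then x = 4 + 40·2 = 84, valid modulo lcm(40, 9) = 360: x ≡ 84 (mod 360).
Verify: 84 mod 5 = 4 ✓, 84 mod 8 = 4 ✓, 84 mod 9 = 3 ✓.

x ≡ 84 (mod 360).


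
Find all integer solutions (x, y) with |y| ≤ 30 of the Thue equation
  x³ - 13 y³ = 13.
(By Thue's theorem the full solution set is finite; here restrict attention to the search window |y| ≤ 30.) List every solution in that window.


The equation is x³ - 13y³ = 13. For fixed y, x³ = 13·y³ + 13, so a solution requires the RHS to be a perfect cube.
Strategy: iterate y from -30 to 30, compute RHS = 13·y³ + 13, and check whether it is a (positive or negative) perfect cube.
Check small values of y:
  y = 0: RHS = 13 is not a perfect cube.
  y = 1: RHS = 26 is not a perfect cube.
  y = -1: RHS = 0 = (0)³ ⇒ x = 0 works.
  y = 2: RHS = 117 is not a perfect cube.
  y = -2: RHS = -91 is not a perfect cube.
  y = 3: RHS = 364 is not a perfect cube.
  y = -3: RHS = -338 is not a perfect cube.
Continuing the search up to |y| = 30 finds no further solutions beyond those listed.
Collected solutions: (0, -1).

Solutions (with |y| ≤ 30): (0, -1).


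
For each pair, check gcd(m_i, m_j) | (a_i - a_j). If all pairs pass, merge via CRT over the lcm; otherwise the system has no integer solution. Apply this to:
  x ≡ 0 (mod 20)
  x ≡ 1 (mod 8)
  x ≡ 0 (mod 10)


Moduli 20, 8, 10 are not pairwise coprime, so CRT works modulo lcm(m_i) when all pairwise compatibility conditions hold.
Pairwise compatibility: gcd(m_i, m_j) must divide a_i - a_j for every pair.
Merge one congruence at a time:
  Start: x ≡ 0 (mod 20).
  Combine with x ≡ 1 (mod 8): gcd(20, 8) = 4, and 1 - 0 = 1 is NOT divisible by 4.
    ⇒ system is inconsistent (no integer solution).

No solution (the system is inconsistent).


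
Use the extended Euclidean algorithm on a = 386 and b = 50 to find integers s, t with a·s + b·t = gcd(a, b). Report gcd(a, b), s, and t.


Euclidean algorithm on (386, 50) — divide until remainder is 0:
  386 = 7 · 50 + 36
  50 = 1 · 36 + 14
  36 = 2 · 14 + 8
  14 = 1 · 8 + 6
  8 = 1 · 6 + 2
  6 = 3 · 2 + 0
gcd(386, 50) = 2.
Track Bezout coefficients alongside the remainders: start with r₀ = 386 = a·1 + b·0 (s = 1, t = 0) and r₁ = 50 = a·0 + b·1 (s = 0, t = 1); each new remainder r_{k+1} = r_{k-1} − q_k·r_k inherits s_{k+1} = s_{k-1} − q_k·s_k, t_{k+1} = t_{k-1} − q_k·t_k, so r_k = a·s_k + b·t_k at every step:
  q = 7: r = 36, s = 1 − 7·0 = 1, t = 0 − 7·1 = -7  (check: 386·1 + 50·(-7) = 36)
  q = 1: r = 14, s = 0 − 1·1 = -1, t = 1 − 1·(-7) = 8  (check: 386·(-1) + 50·8 = 14)
  q = 2: r = 8, s = 1 − 2·(-1) = 3, t = -7 − 2·8 = -23  (check: 386·3 + 50·(-23) = 8)
  q = 1: r = 6, s = -1 − 1·3 = -4, t = 8 − 1·(-23) = 31  (check: 386·(-4) + 50·31 = 6)
  q = 1: r = 2, s = 3 − 1·(-4) = 7, t = -23 − 1·31 = -54  (check: 386·7 + 50·(-54) = 2)
The row with r = 2 (the gcd) gives the Bezout coefficients s = 7, t = -54.
Result: 386 · (7) + 50 · (-54) = 2.

gcd(386, 50) = 2; s = 7, t = -54 (check: 386·7 + 50·(-54) = 2).


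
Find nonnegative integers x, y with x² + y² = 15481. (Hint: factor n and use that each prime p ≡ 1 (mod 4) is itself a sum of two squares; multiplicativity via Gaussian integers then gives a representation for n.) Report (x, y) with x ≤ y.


Step 1: Factor n = 15481 = 113 · 137.
Step 2: Check the mod-4 condition on each prime factor: 113 ≡ 1 (mod 4), exponent 1; 137 ≡ 1 (mod 4), exponent 1.
All primes ≡ 3 (mod 4) appear to even exponent (or don't appear), so by the two-squares theorem n IS expressible as a sum of two squares.
Step 3: Build a representation. Here n = 113 · 137 is a product of primes ≡ 1 (mod 4). Each prime p ≡ 1 (mod 4) is itself a sum of two squares; find a² by testing p − a² for a perfect square:
  113: 113 − 1² = 112, 113 − 2² = 109, 113 − 3² = 104, 113 − 4² = 97, 113 − 5² = 88, 113 − 6² = 77, 113 − 7² = 64 = 8² ⇒ 113 = 7² + 8².
  137: 137 − 1² = 136, 137 − 2² = 133, 137 − 3² = 128, 137 − 4² = 121 = 11² ⇒ 137 = 4² + 11².
  Combine using the Brahmagupta–Fibonacci identity (a² + b²)(c² + d²) = (ac − bd)² + (ad + bc)² = (ac + bd)² + (ad − bc)²:
  113 · 137 = 15481: from (7² + 8²)(4² + 11²), take (7·4 − 8·11, 7·11 + 8·4) = (28 − 88, 77 + 32) = (-60, 109); dropping signs (only squares matter) gives (60, 109); check 60² + 109² = 3600 + 11881 = 15481 ✓.
Step 4: Order so x ≤ y and verify: 60² + 109² = 3600 + 11881 = 15481 = n. ✓

n = 15481 = 60² + 109² (one valid representation with x ≤ y).


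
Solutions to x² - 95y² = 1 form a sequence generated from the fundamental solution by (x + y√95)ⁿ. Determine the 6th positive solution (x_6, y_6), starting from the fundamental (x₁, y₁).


Step 1: Find the fundamental solution (x₁, y₁) of x² - 95y² = 1.
  Expand √95 as a continued fraction. a₀ = ⌊√95⌋ = 9; iterate m_{k+1} = d_k·a_k − m_k, d_{k+1} = (95 − m_{k+1}²)/d_k, a_{k+1} = ⌊(a₀ + m_{k+1})/d_{k+1}⌋ (starting m₀ = 0, d₀ = 1), with convergents p_k = a_k·p_{k-1} + p_{k-2}, q_k = a_k·q_{k-1} + q_{k-2} (p₋₁ = 1, q₋₁ = 0):
  k = 0: a₀ = 9; p₀/q₀ = 9/1; p₀² − 95·q₀² = 81 − 95 = -14.
  k = 1: m = 9, d = 14, a = ⌊(9 + 9)/14⌋ = 1; p/q = (1·9 + 1)/(1·1 + 0) = 10/1; p² − 95·q² = 100 − 95 = 5.
  k = 2: m = 5, d = 5, a = ⌊(9 + 5)/5⌋ = 2; p/q = (2·10 + 9)/(2·1 + 1) = 29/3; p² − 95·q² = 841 − 855 = -14.
  k = 3: m = 5, d = 14, a = ⌊(9 + 5)/14⌋ = 1; p/q = (1·29 + 10)/(1·3 + 1) = 39/4; p² − 95·q² = 1521 − 1520 = 1.
  The first convergent with p² − 95·q² = 1 gives the fundamental solution (x₁, y₁) = (39, 4).
Step 2: Apply the recurrence (x_{n+1}, y_{n+1}) = (x₁x_n + 95y₁y_n, x₁y_n + y₁x_n) repeatedly.
  From (x_1, y_1) = (39, 4): x_2 = 39·39 + 95·4·4 = 3041; y_2 = 39·4 + 4·39 = 312.
  From (x_2, y_2) = (3041, 312): x_3 = 39·3041 + 95·4·312 = 237159; y_3 = 39·312 + 4·3041 = 24332.
  From (x_3, y_3) = (237159, 24332): x_4 = 39·237159 + 95·4·24332 = 18495361; y_4 = 39·24332 + 4·237159 = 1897584.
  From (x_4, y_4) = (18495361, 1897584): x_5 = 39·18495361 + 95·4·1897584 = 1442400999; y_5 = 39·1897584 + 4·18495361 = 147987220.
  From (x_5, y_5) = (1442400999, 147987220): x_6 = 39·1442400999 + 95·4·147987220 = 112488782561; y_6 = 39·147987220 + 4·1442400999 = 11541105576.
Step 3: Verify x_6² - 95·y_6² = 12653726202055937718721 - 12653726202055937718720 = 1 (should be 1). ✓

(x_1, y_1) = (39, 4); (x_6, y_6) = (112488782561, 11541105576).


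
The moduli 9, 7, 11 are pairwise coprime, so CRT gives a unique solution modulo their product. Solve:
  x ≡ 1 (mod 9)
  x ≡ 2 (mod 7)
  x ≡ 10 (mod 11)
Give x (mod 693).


Moduli 9, 7, 11 are pairwise coprime; by CRT there is a unique solution modulo M = 9 · 7 · 11 = 693.
Solve pairwise, accumulating the modulus:
  Start with x ≡ 1 (mod 9).
  Combine with x ≡ 2 (mod 7): since gcd(9, 7) = 1, we get a unique residue mod 63.
    Write x = 1 + 9·t and substitute into x ≡ 2 (mod 7): 9·t ≡ 2 − 1 = 1 (mod 7).
    Reduce coefficients mod 7: 2·t ≡ 1 (mod 7).
    The inverse of 2 mod 7 is 4 (since 2·4 = 8 = 1·7 + 1), so t ≡ 4·1 = 4 ≡ 4 (mod 7).
    Then x = 1 + 9·4 = 37, valid modulo lcm(9, 7) = 63: x ≡ 37 (mod 63).
  Combine with x ≡ 10 (mod 11): since gcd(63, 11) = 1, we get a unique residue mod 693.
    Write x = 37 + 63·t and substitute into x ≡ 10 (mod 11): 63·t ≡ 10 − 37 = -27 (mod 11).
    Reduce coefficients mod 11: 8·t ≡ 6 (mod 11).
    The inverse of 8 mod 11 is 7 (since 8·7 = 56 = 5·11 + 1), so t ≡ 7·6 = 42 ≡ 9 (mod 11).
    Then x = 37 + 63·9 = 604, valid modulo lcm(63, 11) = 693: x ≡ 604 (mod 693).
Verify: 604 mod 9 = 1 ✓, 604 mod 7 = 2 ✓, 604 mod 11 = 10 ✓.

x ≡ 604 (mod 693).


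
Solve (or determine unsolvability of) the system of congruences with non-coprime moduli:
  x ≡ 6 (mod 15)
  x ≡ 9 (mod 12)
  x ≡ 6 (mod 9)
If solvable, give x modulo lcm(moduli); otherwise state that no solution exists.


Moduli 15, 12, 9 are not pairwise coprime, so CRT works modulo lcm(m_i) when all pairwise compatibility conditions hold.
Pairwise compatibility: gcd(m_i, m_j) must divide a_i - a_j for every pair.
Merge one congruence at a time:
  Start: x ≡ 6 (mod 15).
  Combine with x ≡ 9 (mod 12): gcd(15, 12) = 3; 9 - 6 = 3, which IS divisible by 3, so compatible.
    Write x = 6 + 15·t and substitute into x ≡ 9 (mod 12): 15·t ≡ 9 − 6 = 3 (mod 12).
    Divide the congruence (and modulus) by g = 3: 5·t ≡ 1 (mod 4).
    Reduce coefficients mod 4: 1·t ≡ 1 (mod 4).
    So t ≡ 1 (mod 4).
    Then x = 6 + 15·1 = 21, valid modulo lcm(15, 12) = 60: x ≡ 21 (mod 60).
  Combine with x ≡ 6 (mod 9): gcd(60, 9) = 3; 6 - 21 = -15, which IS divisible by 3, so compatible.
    Write x = 21 + 60·t and substitute into x ≡ 6 (mod 9): 60·t ≡ 6 − 21 = -15 (mod 9).
    Divide the congruence (and modulus) by g = 3: 20·t ≡ -5 (mod 3).
    Reduce coefficients mod 3: 2·t ≡ 1 (mod 3).
    The inverse of 2 mod 3 is 2 (since 2·2 = 4 = 1·3 + 1), so t ≡ 2·1 = 2 ≡ 2 (mod 3).
    Then x = 21 + 60·2 = 141, valid modulo lcm(60, 9) = 180: x ≡ 141 (mod 180).
Verify: 141 mod 15 = 6, 141 mod 12 = 9, 141 mod 9 = 6.

x ≡ 141 (mod 180).


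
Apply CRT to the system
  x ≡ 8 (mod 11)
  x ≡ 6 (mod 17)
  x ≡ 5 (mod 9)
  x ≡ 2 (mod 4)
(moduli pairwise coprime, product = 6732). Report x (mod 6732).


Product of moduli M = 11 · 17 · 9 · 4 = 6732.
Merge one congruence at a time:
  Start: x ≡ 8 (mod 11).
  Combine with x ≡ 6 (mod 17); new modulus lcm = 187.
    Write x = 8 + 11·t and substitute into x ≡ 6 (mod 17): 11·t ≡ 6 − 8 = -2 (mod 17).
    Reduce coefficients mod 17: 11·t ≡ 15 (mod 17).
    The inverse of 11 mod 17 is 14 (since 11·14 = 154 = 9·17 + 1), so t ≡ 14·15 = 210 ≡ 6 (mod 17).
    Then x = 8 + 11·6 = 74, valid modulo lcm(11, 17) = 187: x ≡ 74 (mod 187).
  Combine with x ≡ 5 (mod 9); new modulus lcm = 1683.
    Write x = 74 + 187·t and substitute into x ≡ 5 (mod 9): 187·t ≡ 5 − 74 = -69 (mod 9).
    Reduce coefficients mod 9: 7·t ≡ 3 (mod 9).
    The inverse of 7 mod 9 is 4 (since 7·4 = 28 = 3·9 + 1), so t ≡ 4·3 = 12 ≡ 3 (mod 9).
    Then x = 74 + 187·3 = 635, valid modulo lcm(187, 9) = 1683: x ≡ 635 (mod 1683).
  Combine with x ≡ 2 (mod 4); new modulus lcm = 6732.
    Write x = 635 + 1683·t and substitute into x ≡ 2 (mod 4): 1683·t ≡ 2 − 635 = -633 (mod 4).
    Reduce coefficients mod 4: 3·t ≡ 3 (mod 4).
    The inverse of 3 mod 4 is 3 (since 3·3 = 9 = 2·4 + 1), so t ≡ 3·3 = 9 ≡ 1 (mod 4).
    Then x = 635 + 1683·1 = 2318, valid modulo lcm(1683, 4) = 6732: x ≡ 2318 (mod 6732).
Verify against each original: 2318 mod 11 = 8, 2318 mod 17 = 6, 2318 mod 9 = 5, 2318 mod 4 = 2.

x ≡ 2318 (mod 6732).


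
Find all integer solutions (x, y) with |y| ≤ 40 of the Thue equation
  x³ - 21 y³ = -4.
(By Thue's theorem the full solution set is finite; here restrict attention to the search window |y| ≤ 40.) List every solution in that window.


The equation is x³ - 21y³ = -4. For fixed y, x³ = 21·y³ − 4, so a solution requires the RHS to be a perfect cube.
Strategy: iterate y from -40 to 40, compute RHS = 21·y³ − 4, and check whether it is a (positive or negative) perfect cube.
Check small values of y:
  y = 0: RHS = -4 is not a perfect cube.
  y = 1: RHS = 17 is not a perfect cube.
  y = -1: RHS = -25 is not a perfect cube.
  y = 2: RHS = 164 is not a perfect cube.
  y = -2: RHS = -172 is not a perfect cube.
  y = 3: RHS = 563 is not a perfect cube.
  y = -3: RHS = -571 is not a perfect cube.
Continuing the search up to |y| = 40 finds no solutions either.
No (x, y) in the scanned range satisfies the equation.

No integer solutions with |y| ≤ 40.


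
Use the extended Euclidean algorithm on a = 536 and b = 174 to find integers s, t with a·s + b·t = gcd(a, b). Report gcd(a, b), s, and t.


Euclidean algorithm on (536, 174) — divide until remainder is 0:
  536 = 3 · 174 + 14
  174 = 12 · 14 + 6
  14 = 2 · 6 + 2
  6 = 3 · 2 + 0
gcd(536, 174) = 2.
Track Bezout coefficients alongside the remainders: start with r₀ = 536 = a·1 + b·0 (s = 1, t = 0) and r₁ = 174 = a·0 + b·1 (s = 0, t = 1); each new remainder r_{k+1} = r_{k-1} − q_k·r_k inherits s_{k+1} = s_{k-1} − q_k·s_k, t_{k+1} = t_{k-1} − q_k·t_k, so r_k = a·s_k + b·t_k at every step:
  q = 3: r = 14, s = 1 − 3·0 = 1, t = 0 − 3·1 = -3  (check: 536·1 + 174·(-3) = 14)
  q = 12: r = 6, s = 0 − 12·1 = -12, t = 1 − 12·(-3) = 37  (check: 536·(-12) + 174·37 = 6)
  q = 2: r = 2, s = 1 − 2·(-12) = 25, t = -3 − 2·37 = -77  (check: 536·25 + 174·(-77) = 2)
The row with r = 2 (the gcd) gives the Bezout coefficients s = 25, t = -77.
Result: 536 · (25) + 174 · (-77) = 2.

gcd(536, 174) = 2; s = 25, t = -77 (check: 536·25 + 174·(-77) = 2).


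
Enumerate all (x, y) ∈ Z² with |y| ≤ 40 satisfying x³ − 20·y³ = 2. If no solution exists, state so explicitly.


The equation is x³ - 20y³ = 2. For fixed y, x³ = 20·y³ + 2, so a solution requires the RHS to be a perfect cube.
Strategy: iterate y from -40 to 40, compute RHS = 20·y³ + 2, and check whether it is a (positive or negative) perfect cube.
Check small values of y:
  y = 0: RHS = 2 is not a perfect cube.
  y = 1: RHS = 22 is not a perfect cube.
  y = -1: RHS = -18 is not a perfect cube.
  y = 2: RHS = 162 is not a perfect cube.
  y = -2: RHS = -158 is not a perfect cube.
  y = 3: RHS = 542 is not a perfect cube.
  y = -3: RHS = -538 is not a perfect cube.
Continuing the search up to |y| = 40 finds no solutions either.
No (x, y) in the scanned range satisfies the equation.

No integer solutions with |y| ≤ 40.


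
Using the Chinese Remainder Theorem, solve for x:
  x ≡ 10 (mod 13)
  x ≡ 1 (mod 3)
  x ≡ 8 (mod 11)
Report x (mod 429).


Moduli 13, 3, 11 are pairwise coprime; by CRT there is a unique solution modulo M = 13 · 3 · 11 = 429.
Solve pairwise, accumulating the modulus:
  Start with x ≡ 10 (mod 13).
  Combine with x ≡ 1 (mod 3): since gcd(13, 3) = 1, we get a unique residue mod 39.
    Write x = 10 + 13·t and substitute into x ≡ 1 (mod 3): 13·t ≡ 1 − 10 = -9 (mod 3).
    Reduce coefficients mod 3: 1·t ≡ 0 (mod 3).
    So t ≡ 0 (mod 3).
    Then x = 10 + 13·0 = 10, valid modulo lcm(13, 3) = 39: x ≡ 10 (mod 39).
  Combine with x ≡ 8 (mod 11): since gcd(39, 11) = 1, we get a unique residue mod 429.
    Write x = 10 + 39·t and substitute into x ≡ 8 (mod 11): 39·t ≡ 8 − 10 = -2 (mod 11).
    Reduce coefficients mod 11: 6·t ≡ 9 (mod 11).
    The inverse of 6 mod 11 is 2 (since 6·2 = 12 = 1·11 + 1), so t ≡ 2·9 = 18 ≡ 7 (mod 11).
    Then x = 10 + 39·7 = 283, valid modulo lcm(39, 11) = 429: x ≡ 283 (mod 429).
Verify: 283 mod 13 = 10 ✓, 283 mod 3 = 1 ✓, 283 mod 11 = 8 ✓.

x ≡ 283 (mod 429).


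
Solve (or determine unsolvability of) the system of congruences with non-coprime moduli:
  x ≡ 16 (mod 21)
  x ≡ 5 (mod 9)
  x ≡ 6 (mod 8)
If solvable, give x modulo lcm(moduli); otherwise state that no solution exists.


Moduli 21, 9, 8 are not pairwise coprime, so CRT works modulo lcm(m_i) when all pairwise compatibility conditions hold.
Pairwise compatibility: gcd(m_i, m_j) must divide a_i - a_j for every pair.
Merge one congruence at a time:
  Start: x ≡ 16 (mod 21).
  Combine with x ≡ 5 (mod 9): gcd(21, 9) = 3, and 5 - 16 = -11 is NOT divisible by 3.
    ⇒ system is inconsistent (no integer solution).

No solution (the system is inconsistent).


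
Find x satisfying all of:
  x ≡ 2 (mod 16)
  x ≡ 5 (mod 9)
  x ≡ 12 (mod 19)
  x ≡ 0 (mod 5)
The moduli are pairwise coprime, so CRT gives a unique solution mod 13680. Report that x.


Product of moduli M = 16 · 9 · 19 · 5 = 13680.
Merge one congruence at a time:
  Start: x ≡ 2 (mod 16).
  Combine with x ≡ 5 (mod 9); new modulus lcm = 144.
    Write x = 2 + 16·t and substitute into x ≡ 5 (mod 9): 16·t ≡ 5 − 2 = 3 (mod 9).
    Reduce coefficients mod 9: 7·t ≡ 3 (mod 9).
    The inverse of 7 mod 9 is 4 (since 7·4 = 28 = 3·9 + 1), so t ≡ 4·3 = 12 ≡ 3 (mod 9).
    Then x = 2 + 16·3 = 50, valid modulo lcm(16, 9) = 144: x ≡ 50 (mod 144).
  Combine with x ≡ 12 (mod 19); new modulus lcm = 2736.
    Write x = 50 + 144·t and substitute into x ≡ 12 (mod 19): 144·t ≡ 12 − 50 = -38 (mod 19).
    Reduce coefficients mod 19: 11·t ≡ 0 (mod 19).
    The inverse of 11 mod 19 is 7 (since 11·7 = 77 = 4·19 + 1), so t ≡ 7·0 = 0 ≡ 0 (mod 19).
    Then x = 50 + 144·0 = 50, valid modulo lcm(144, 19) = 2736: x ≡ 50 (mod 2736).
  Combine with x ≡ 0 (mod 5); new modulus lcm = 13680.
    Write x = 50 + 2736·t and substitute into x ≡ 0 (mod 5): 2736·t ≡ 0 − 50 = -50 (mod 5).
    Reduce coefficients mod 5: 1·t ≡ 0 (mod 5).
    So t ≡ 0 (mod 5).
    Then x = 50 + 2736·0 = 50, valid modulo lcm(2736, 5) = 13680: x ≡ 50 (mod 13680).
Verify against each original: 50 mod 16 = 2, 50 mod 9 = 5, 50 mod 19 = 12, 50 mod 5 = 0.

x ≡ 50 (mod 13680).


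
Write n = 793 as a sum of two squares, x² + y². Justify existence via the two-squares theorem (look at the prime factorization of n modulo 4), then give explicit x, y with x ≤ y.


Step 1: Factor n = 793 = 13 · 61.
Step 2: Check the mod-4 condition on each prime factor: 13 ≡ 1 (mod 4), exponent 1; 61 ≡ 1 (mod 4), exponent 1.
All primes ≡ 3 (mod 4) appear to even exponent (or don't appear), so by the two-squares theorem n IS expressible as a sum of two squares.
Step 3: Build a representation. Here n = 13 · 61 is a product of primes ≡ 1 (mod 4). Each prime p ≡ 1 (mod 4) is itself a sum of two squares; find a² by testing p − a² for a perfect square:
  13: 13 − 1² = 12, 13 − 2² = 9 = 3² ⇒ 13 = 2² + 3².
  61: 61 − 1² = 60, 61 − 2² = 57, 61 − 3² = 52, 61 − 4² = 45, 61 − 5² = 36 = 6² ⇒ 61 = 5² + 6².
  Combine using the Brahmagupta–Fibonacci identity (a² + b²)(c² + d²) = (ac − bd)² + (ad + bc)² = (ac + bd)² + (ad − bc)²:
  13 · 61 = 793: from (2² + 3²)(5² + 6²), take (2·5 − 3·6, 2·6 + 3·5) = (10 − 18, 12 + 15) = (-8, 27); dropping signs (only squares matter) gives (8, 27); check 8² + 27² = 64 + 729 = 793 ✓.
Step 4: Order so x ≤ y and verify: 8² + 27² = 64 + 729 = 793 = n. ✓

n = 793 = 8² + 27² (one valid representation with x ≤ y).


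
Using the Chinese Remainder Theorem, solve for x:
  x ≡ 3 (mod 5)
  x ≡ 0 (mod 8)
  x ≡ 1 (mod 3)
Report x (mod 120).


Moduli 5, 8, 3 are pairwise coprime; by CRT there is a unique solution modulo M = 5 · 8 · 3 = 120.
Solve pairwise, accumulating the modulus:
  Start with x ≡ 3 (mod 5).
  Combine with x ≡ 0 (mod 8): since gcd(5, 8) = 1, we get a unique residue mod 40.
    Write x = 3 + 5·t and substitute into x ≡ 0 (mod 8): 5·t ≡ 0 − 3 = -3 (mod 8).
    Reduce coefficients mod 8: 5·t ≡ 5 (mod 8).
    The inverse of 5 mod 8 is 5 (since 5·5 = 25 = 3·8 + 1), so t ≡ 5·5 = 25 ≡ 1 (mod 8).
    Then x = 3 + 5·1 = 8, valid modulo lcm(5, 8) = 40: x ≡ 8 (mod 40).
  Combine with x ≡ 1 (mod 3): since gcd(40, 3) = 1, we get a unique residue mod 120.
    Write x = 8 + 40·t and substitute into x ≡ 1 (mod 3): 40·t ≡ 1 − 8 = -7 (mod 3).
    Reduce coefficients mod 3: 1·t ≡ 2 (mod 3).
    So t ≡ 2 (mod 3).
    Then x = 8 + 40·2 = 88, valid modulo lcm(40, 3) = 120: x ≡ 88 (mod 120).
Verify: 88 mod 5 = 3 ✓, 88 mod 8 = 0 ✓, 88 mod 3 = 1 ✓.

x ≡ 88 (mod 120).


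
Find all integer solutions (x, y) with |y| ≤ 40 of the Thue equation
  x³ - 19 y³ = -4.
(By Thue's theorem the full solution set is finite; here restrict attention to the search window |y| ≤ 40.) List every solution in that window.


The equation is x³ - 19y³ = -4. For fixed y, x³ = 19·y³ − 4, so a solution requires the RHS to be a perfect cube.
Strategy: iterate y from -40 to 40, compute RHS = 19·y³ − 4, and check whether it is a (positive or negative) perfect cube.
Check small values of y:
  y = 0: RHS = -4 is not a perfect cube.
  y = 1: RHS = 15 is not a perfect cube.
  y = -1: RHS = -23 is not a perfect cube.
  y = 2: RHS = 148 is not a perfect cube.
  y = -2: RHS = -156 is not a perfect cube.
  y = 3: RHS = 509 is not a perfect cube.
  y = -3: RHS = -517 is not a perfect cube.
Continuing the search up to |y| = 40 finds no solutions either.
No (x, y) in the scanned range satisfies the equation.

No integer solutions with |y| ≤ 40.


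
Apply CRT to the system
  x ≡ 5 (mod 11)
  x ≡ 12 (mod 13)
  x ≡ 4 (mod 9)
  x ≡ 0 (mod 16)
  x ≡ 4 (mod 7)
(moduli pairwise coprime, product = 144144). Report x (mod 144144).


Product of moduli M = 11 · 13 · 9 · 16 · 7 = 144144.
Merge one congruence at a time:
  Start: x ≡ 5 (mod 11).
  Combine with x ≡ 12 (mod 13); new modulus lcm = 143.
    Write x = 5 + 11·t and substitute into x ≡ 12 (mod 13): 11·t ≡ 12 − 5 = 7 (mod 13).
    The inverse of 11 mod 13 is 6 (since 11·6 = 66 = 5·13 + 1), so t ≡ 6·7 = 42 ≡ 3 (mod 13).
    Then x = 5 + 11·3 = 38, valid modulo lcm(11, 13) = 143: x ≡ 38 (mod 143).
  Combine with x ≡ 4 (mod 9); new modulus lcm = 1287.
    Write x = 38 + 143·t and substitute into x ≡ 4 (mod 9): 143·t ≡ 4 − 38 = -34 (mod 9).
    Reduce coefficients mod 9: 8·t ≡ 2 (mod 9).
    The inverse of 8 mod 9 is 8 (since 8·8 = 64 = 7·9 + 1), so t ≡ 8·2 = 16 ≡ 7 (mod 9).
    Then x = 38 + 143·7 = 1039, valid modulo lcm(143, 9) = 1287: x ≡ 1039 (mod 1287).
  Combine with x ≡ 0 (mod 16); new modulus lcm = 20592.
    Write x = 1039 + 1287·t and substitute into x ≡ 0 (mod 16): 1287·t ≡ 0 − 1039 = -1039 (mod 16).
    Reduce coefficients mod 16: 7·t ≡ 1 (mod 16).
    The inverse of 7 mod 16 is 7 (since 7·7 = 49 = 3·16 + 1), so t ≡ 7·1 = 7 ≡ 7 (mod 16).
    Then x = 1039 + 1287·7 = 10048, valid modulo lcm(1287, 16) = 20592: x ≡ 10048 (mod 20592).
  Combine with x ≡ 4 (mod 7); new modulus lcm = 144144.
    Write x = 10048 + 20592·t and substitute into x ≡ 4 (mod 7): 20592·t ≡ 4 − 10048 = -10044 (mod 7).
    Reduce coefficients mod 7: 5·t ≡ 1 (mod 7).
    The inverse of 5 mod 7 is 3 (since 5·3 = 15 = 2·7 + 1), so t ≡ 3·1 = 3 ≡ 3 (mod 7).
    Then x = 10048 + 20592·3 = 71824, valid modulo lcm(20592, 7) = 144144: x ≡ 71824 (mod 144144).
Verify against each original: 71824 mod 11 = 5, 71824 mod 13 = 12, 71824 mod 9 = 4, 71824 mod 16 = 0, 71824 mod 7 = 4.

x ≡ 71824 (mod 144144).


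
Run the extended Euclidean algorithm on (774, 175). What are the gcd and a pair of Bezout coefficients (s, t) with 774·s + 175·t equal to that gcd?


Euclidean algorithm on (774, 175) — divide until remainder is 0:
  774 = 4 · 175 + 74
  175 = 2 · 74 + 27
  74 = 2 · 27 + 20
  27 = 1 · 20 + 7
  20 = 2 · 7 + 6
  7 = 1 · 6 + 1
  6 = 6 · 1 + 0
gcd(774, 175) = 1.
Track Bezout coefficients alongside the remainders: start with r₀ = 774 = a·1 + b·0 (s = 1, t = 0) and r₁ = 175 = a·0 + b·1 (s = 0, t = 1); each new remainder r_{k+1} = r_{k-1} − q_k·r_k inherits s_{k+1} = s_{k-1} − q_k·s_k, t_{k+1} = t_{k-1} − q_k·t_k, so r_k = a·s_k + b·t_k at every step:
  q = 4: r = 74, s = 1 − 4·0 = 1, t = 0 − 4·1 = -4  (check: 774·1 + 175·(-4) = 74)
  q = 2: r = 27, s = 0 − 2·1 = -2, t = 1 − 2·(-4) = 9  (check: 774·(-2) + 175·9 = 27)
  q = 2: r = 20, s = 1 − 2·(-2) = 5, t = -4 − 2·9 = -22  (check: 774·5 + 175·(-22) = 20)
  q = 1: r = 7, s = -2 − 1·5 = -7, t = 9 − 1·(-22) = 31  (check: 774·(-7) + 175·31 = 7)
  q = 2: r = 6, s = 5 − 2·(-7) = 19, t = -22 − 2·31 = -84  (check: 774·19 + 175·(-84) = 6)
  q = 1: r = 1, s = -7 − 1·19 = -26, t = 31 − 1·(-84) = 115  (check: 774·(-26) + 175·115 = 1)
The row with r = 1 (the gcd) gives the Bezout coefficients s = -26, t = 115.
Result: 774 · (-26) + 175 · (115) = 1.

gcd(774, 175) = 1; s = -26, t = 115 (check: 774·(-26) + 175·115 = 1).


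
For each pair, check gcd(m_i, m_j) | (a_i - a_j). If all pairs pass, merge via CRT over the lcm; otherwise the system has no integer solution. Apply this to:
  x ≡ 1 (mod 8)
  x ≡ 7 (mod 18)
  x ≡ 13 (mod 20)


Moduli 8, 18, 20 are not pairwise coprime, so CRT works modulo lcm(m_i) when all pairwise compatibility conditions hold.
Pairwise compatibility: gcd(m_i, m_j) must divide a_i - a_j for every pair.
Merge one congruence at a time:
  Start: x ≡ 1 (mod 8).
  Combine with x ≡ 7 (mod 18): gcd(8, 18) = 2; 7 - 1 = 6, which IS divisible by 2, so compatible.
    Write x = 1 + 8·t and substitute into x ≡ 7 (mod 18): 8·t ≡ 7 − 1 = 6 (mod 18).
    Divide the congruence (and modulus) by g = 2: 4·t ≡ 3 (mod 9).
    The inverse of 4 mod 9 is 7 (since 4·7 = 28 = 3·9 + 1), so t ≡ 7·3 = 21 ≡ 3 (mod 9).
    Then x = 1 + 8·3 = 25, valid modulo lcm(8, 18) = 72: x ≡ 25 (mod 72).
  Combine with x ≡ 13 (mod 20): gcd(72, 20) = 4; 13 - 25 = -12, which IS divisible by 4, so compatible.
    Write x = 25 + 72·t and substitute into x ≡ 13 (mod 20): 72·t ≡ 13 − 25 = -12 (mod 20).
    Divide the congruence (and modulus) by g = 4: 18·t ≡ -3 (mod 5).
    Reduce coefficients mod 5: 3·t ≡ 2 (mod 5).
    The inverse of 3 mod 5 is 2 (since 3·2 = 6 = 1·5 + 1), so t ≡ 2·2 = 4 ≡ 4 (mod 5).
    Then x = 25 + 72·4 = 313, valid modulo lcm(72, 20) = 360: x ≡ 313 (mod 360).
Verify: 313 mod 8 = 1, 313 mod 18 = 7, 313 mod 20 = 13.

x ≡ 313 (mod 360).


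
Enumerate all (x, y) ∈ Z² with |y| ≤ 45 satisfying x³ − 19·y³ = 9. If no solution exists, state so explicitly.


The equation is x³ - 19y³ = 9. For fixed y, x³ = 19·y³ + 9, so a solution requires the RHS to be a perfect cube.
Strategy: iterate y from -45 to 45, compute RHS = 19·y³ + 9, and check whether it is a (positive or negative) perfect cube.
Check small values of y:
  y = 0: RHS = 9 is not a perfect cube.
  y = 1: RHS = 28 is not a perfect cube.
  y = -1: RHS = -10 is not a perfect cube.
  y = 2: RHS = 161 is not a perfect cube.
  y = -2: RHS = -143 is not a perfect cube.
  y = 3: RHS = 522 is not a perfect cube.
  y = -3: RHS = -504 is not a perfect cube.
Continuing the search up to |y| = 45 finds no solutions either.
No (x, y) in the scanned range satisfies the equation.

No integer solutions with |y| ≤ 45.


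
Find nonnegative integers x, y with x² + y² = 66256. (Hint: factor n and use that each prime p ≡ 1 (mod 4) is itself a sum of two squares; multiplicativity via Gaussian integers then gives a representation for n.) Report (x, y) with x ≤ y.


Step 1: Factor n = 66256 = 2^4 · 41 · 101.
Step 2: Check the mod-4 condition on each prime factor: 2 = 2 (special); 41 ≡ 1 (mod 4), exponent 1; 101 ≡ 1 (mod 4), exponent 1.
All primes ≡ 3 (mod 4) appear to even exponent (or don't appear), so by the two-squares theorem n IS expressible as a sum of two squares.
Step 3: Build a representation. Group n = k² · m with k = 4 and m = 41 · 101 = 4141 (a product of primes ≡ 1 (mod 4)); a representation of m scales to one of n via (k·x)² + (k·y)² = k²(x² + y²). Each prime p ≡ 1 (mod 4) is itself a sum of two squares; find a² by testing p − a² for a perfect square:
  41: 41 − 1² = 40, 41 − 2² = 37, 41 − 3² = 32, 41 − 4² = 25 = 5² ⇒ 41 = 4² + 5².
  101: 101 − 1² = 100 = 10² ⇒ 101 = 1² + 10².
  Combine using the Brahmagupta–Fibonacci identity (a² + b²)(c² + d²) = (ac − bd)² + (ad + bc)² = (ac + bd)² + (ad − bc)²:
  41 · 101 = 4141: from (4² + 5²)(1² + 10²), take (4·1 − 5·10, 4·10 + 5·1) = (4 − 50, 40 + 5) = (-46, 45); dropping signs (only squares matter) gives (46, 45); check 46² + 45² = 2116 + 2025 = 4141 ✓.
  Scale by k = 4: (4·46, 4·45) = (184, 180).
Step 4: Order so x ≤ y and verify: 180² + 184² = 32400 + 33856 = 66256 = n. ✓

n = 66256 = 180² + 184² (one valid representation with x ≤ y).


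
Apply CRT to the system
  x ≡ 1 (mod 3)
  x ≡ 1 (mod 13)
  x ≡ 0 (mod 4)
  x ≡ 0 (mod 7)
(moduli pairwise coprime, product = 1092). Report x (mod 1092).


Product of moduli M = 3 · 13 · 4 · 7 = 1092.
Merge one congruence at a time:
  Start: x ≡ 1 (mod 3).
  Combine with x ≡ 1 (mod 13); new modulus lcm = 39.
    Write x = 1 + 3·t and substitute into x ≡ 1 (mod 13): 3·t ≡ 1 − 1 = 0 (mod 13).
    The inverse of 3 mod 13 is 9 (since 3·9 = 27 = 2·13 + 1), so t ≡ 9·0 = 0 ≡ 0 (mod 13).
    Then x = 1 + 3·0 = 1, valid modulo lcm(3, 13) = 39: x ≡ 1 (mod 39).
  Combine with x ≡ 0 (mod 4); new modulus lcm = 156.
    Write x = 1 + 39·t and substitute into x ≡ 0 (mod 4): 39·t ≡ 0 − 1 = -1 (mod 4).
    Reduce coefficients mod 4: 3·t ≡ 3 (mod 4).
    The inverse of 3 mod 4 is 3 (since 3·3 = 9 = 2·4 + 1), so t ≡ 3·3 = 9 ≡ 1 (mod 4).
    Then x = 1 + 39·1 = 40, valid modulo lcm(39, 4) = 156: x ≡ 40 (mod 156).
  Combine with x ≡ 0 (mod 7); new modulus lcm = 1092.
    Write x = 40 + 156·t and substitute into x ≡ 0 (mod 7): 156·t ≡ 0 − 40 = -40 (mod 7).
    Reduce coefficients mod 7: 2·t ≡ 2 (mod 7).
    The inverse of 2 mod 7 is 4 (since 2·4 = 8 = 1·7 + 1), so t ≡ 4·2 = 8 ≡ 1 (mod 7).
    Then x = 40 + 156·1 = 196, valid modulo lcm(156, 7) = 1092: x ≡ 196 (mod 1092).
Verify against each original: 196 mod 3 = 1, 196 mod 13 = 1, 196 mod 4 = 0, 196 mod 7 = 0.

x ≡ 196 (mod 1092).


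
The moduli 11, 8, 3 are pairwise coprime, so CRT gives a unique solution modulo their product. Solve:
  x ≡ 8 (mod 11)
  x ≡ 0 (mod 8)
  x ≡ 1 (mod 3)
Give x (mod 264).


Moduli 11, 8, 3 are pairwise coprime; by CRT there is a unique solution modulo M = 11 · 8 · 3 = 264.
Solve pairwise, accumulating the modulus:
  Start with x ≡ 8 (mod 11).
  Combine with x ≡ 0 (mod 8): since gcd(11, 8) = 1, we get a unique residue mod 88.
    Write x = 8 + 11·t and substitute into x ≡ 0 (mod 8): 11·t ≡ 0 − 8 = -8 (mod 8).
    Reduce coefficients mod 8: 3·t ≡ 0 (mod 8).
    The inverse of 3 mod 8 is 3 (since 3·3 = 9 = 1·8 + 1), so t ≡ 3·0 = 0 ≡ 0 (mod 8).
    Then x = 8 + 11·0 = 8, valid modulo lcm(11, 8) = 88: x ≡ 8 (mod 88).
  Combine with x ≡ 1 (mod 3): since gcd(88, 3) = 1, we get a unique residue mod 264.
    Write x = 8 + 88·t and substitute into x ≡ 1 (mod 3): 88·t ≡ 1 − 8 = -7 (mod 3).
    Reduce coefficients mod 3: 1·t ≡ 2 (mod 3).
    So t ≡ 2 (mod 3).
    Then x = 8 + 88·2 = 184, valid modulo lcm(88, 3) = 264: x ≡ 184 (mod 264).
Verify: 184 mod 11 = 8 ✓, 184 mod 8 = 0 ✓, 184 mod 3 = 1 ✓.

x ≡ 184 (mod 264).


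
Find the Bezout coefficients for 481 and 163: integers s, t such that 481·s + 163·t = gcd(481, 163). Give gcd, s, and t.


Euclidean algorithm on (481, 163) — divide until remainder is 0:
  481 = 2 · 163 + 155
  163 = 1 · 155 + 8
  155 = 19 · 8 + 3
  8 = 2 · 3 + 2
  3 = 1 · 2 + 1
  2 = 2 · 1 + 0
gcd(481, 163) = 1.
Track Bezout coefficients alongside the remainders: start with r₀ = 481 = a·1 + b·0 (s = 1, t = 0) and r₁ = 163 = a·0 + b·1 (s = 0, t = 1); each new remainder r_{k+1} = r_{k-1} − q_k·r_k inherits s_{k+1} = s_{k-1} − q_k·s_k, t_{k+1} = t_{k-1} − q_k·t_k, so r_k = a·s_k + b·t_k at every step:
  q = 2: r = 155, s = 1 − 2·0 = 1, t = 0 − 2·1 = -2  (check: 481·1 + 163·(-2) = 155)
  q = 1: r = 8, s = 0 − 1·1 = -1, t = 1 − 1·(-2) = 3  (check: 481·(-1) + 163·3 = 8)
  q = 19: r = 3, s = 1 − 19·(-1) = 20, t = -2 − 19·3 = -59  (check: 481·20 + 163·(-59) = 3)
  q = 2: r = 2, s = -1 − 2·20 = -41, t = 3 − 2·(-59) = 121  (check: 481·(-41) + 163·121 = 2)
  q = 1: r = 1, s = 20 − 1·(-41) = 61, t = -59 − 1·121 = -180  (check: 481·61 + 163·(-180) = 1)
The row with r = 1 (the gcd) gives the Bezout coefficients s = 61, t = -180.
Result: 481 · (61) + 163 · (-180) = 1.

gcd(481, 163) = 1; s = 61, t = -180 (check: 481·61 + 163·(-180) = 1).


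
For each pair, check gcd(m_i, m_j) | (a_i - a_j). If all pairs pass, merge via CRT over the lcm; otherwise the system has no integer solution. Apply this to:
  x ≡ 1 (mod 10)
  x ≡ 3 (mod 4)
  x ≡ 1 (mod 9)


Moduli 10, 4, 9 are not pairwise coprime, so CRT works modulo lcm(m_i) when all pairwise compatibility conditions hold.
Pairwise compatibility: gcd(m_i, m_j) must divide a_i - a_j for every pair.
Merge one congruence at a time:
  Start: x ≡ 1 (mod 10).
  Combine with x ≡ 3 (mod 4): gcd(10, 4) = 2; 3 - 1 = 2, which IS divisible by 2, so compatible.
    Write x = 1 + 10·t and substitute into x ≡ 3 (mod 4): 10·t ≡ 3 − 1 = 2 (mod 4).
    Divide the congruence (and modulus) by g = 2: 5·t ≡ 1 (mod 2).
    Reduce coefficients mod 2: 1·t ≡ 1 (mod 2).
    So t ≡ 1 (mod 2).
    Then x = 1 + 10·1 = 11, valid modulo lcm(10, 4) = 20: x ≡ 11 (mod 20).
  Combine with x ≡ 1 (mod 9): gcd(20, 9) = 1; 1 - 11 = -10, which IS divisible by 1, so compatible.
    Write x = 11 + 20·t and substitute into x ≡ 1 (mod 9): 20·t ≡ 1 − 11 = -10 (mod 9).
    Reduce coefficients mod 9: 2·t ≡ 8 (mod 9).
    The inverse of 2 mod 9 is 5 (since 2·5 = 10 = 1·9 + 1), so t ≡ 5·8 = 40 ≡ 4 (mod 9).
    Then x = 11 + 20·4 = 91, valid modulo lcm(20, 9) = 180: x ≡ 91 (mod 180).
Verify: 91 mod 10 = 1, 91 mod 4 = 3, 91 mod 9 = 1.

x ≡ 91 (mod 180).


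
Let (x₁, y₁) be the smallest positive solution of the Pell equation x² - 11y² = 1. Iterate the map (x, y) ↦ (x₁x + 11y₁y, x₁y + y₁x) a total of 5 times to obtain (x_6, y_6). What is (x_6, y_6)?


Step 1: Find the fundamental solution (x₁, y₁) of x² - 11y² = 1.
  Expand √11 as a continued fraction. a₀ = ⌊√11⌋ = 3; iterate m_{k+1} = d_k·a_k − m_k, d_{k+1} = (11 − m_{k+1}²)/d_k, a_{k+1} = ⌊(a₀ + m_{k+1})/d_{k+1}⌋ (starting m₀ = 0, d₀ = 1), with convergents p_k = a_k·p_{k-1} + p_{k-2}, q_k = a_k·q_{k-1} + q_{k-2} (p₋₁ = 1, q₋₁ = 0):
  k = 0: a₀ = 3; p₀/q₀ = 3/1; p₀² − 11·q₀² = 9 − 11 = -2.
  k = 1: m = 3, d = 2, a = ⌊(3 + 3)/2⌋ = 3; p/q = (3·3 + 1)/(3·1 + 0) = 10/3; p² − 11·q² = 100 − 99 = 1.
  The first convergent with p² − 11·q² = 1 gives the fundamental solution (x₁, y₁) = (10, 3).
Step 2: Apply the recurrence (x_{n+1}, y_{n+1}) = (x₁x_n + 11y₁y_n, x₁y_n + y₁x_n) repeatedly.
  From (x_1, y_1) = (10, 3): x_2 = 10·10 + 11·3·3 = 199; y_2 = 10·3 + 3·10 = 60.
  From (x_2, y_2) = (199, 60): x_3 = 10·199 + 11·3·60 = 3970; y_3 = 10·60 + 3·199 = 1197.
  From (x_3, y_3) = (3970, 1197): x_4 = 10·3970 + 11·3·1197 = 79201; y_4 = 10·1197 + 3·3970 = 23880.
  From (x_4, y_4) = (79201, 23880): x_5 = 10·79201 + 11·3·23880 = 1580050; y_5 = 10·23880 + 3·79201 = 476403.
  From (x_5, y_5) = (1580050, 476403): x_6 = 10·1580050 + 11·3·476403 = 31521799; y_6 = 10·476403 + 3·1580050 = 9504180.
Step 3: Verify x_6² - 11·y_6² = 993623812196401 - 993623812196400 = 1 (should be 1). ✓

(x_1, y_1) = (10, 3); (x_6, y_6) = (31521799, 9504180).


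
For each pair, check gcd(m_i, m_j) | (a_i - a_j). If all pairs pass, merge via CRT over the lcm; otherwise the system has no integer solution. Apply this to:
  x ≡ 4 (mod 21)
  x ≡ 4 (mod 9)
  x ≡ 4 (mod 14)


Moduli 21, 9, 14 are not pairwise coprime, so CRT works modulo lcm(m_i) when all pairwise compatibility conditions hold.
Pairwise compatibility: gcd(m_i, m_j) must divide a_i - a_j for every pair.
Merge one congruence at a time:
  Start: x ≡ 4 (mod 21).
  Combine with x ≡ 4 (mod 9): gcd(21, 9) = 3; 4 - 4 = 0, which IS divisible by 3, so compatible.
    Write x = 4 + 21·t and substitute into x ≡ 4 (mod 9): 21·t ≡ 4 − 4 = 0 (mod 9).
    Divide the congruence (and modulus) by g = 3: 7·t ≡ 0 (mod 3).
    Reduce coefficients mod 3: 1·t ≡ 0 (mod 3).
    So t ≡ 0 (mod 3).
    Then x = 4 + 21·0 = 4, valid modulo lcm(21, 9) = 63: x ≡ 4 (mod 63).
  Combine with x ≡ 4 (mod 14): gcd(63, 14) = 7; 4 - 4 = 0, which IS divisible by 7, so compatible.
    Write x = 4 + 63·t and substitute into x ≡ 4 (mod 14): 63·t ≡ 4 − 4 = 0 (mod 14).
    Divide the congruence (and modulus) by g = 7: 9·t ≡ 0 (mod 2).
    Reduce coefficients mod 2: 1·t ≡ 0 (mod 2).
    So t ≡ 0 (mod 2).
    Then x = 4 + 63·0 = 4, valid modulo lcm(63, 14) = 126: x ≡ 4 (mod 126).
Verify: 4 mod 21 = 4, 4 mod 9 = 4, 4 mod 14 = 4.

x ≡ 4 (mod 126).


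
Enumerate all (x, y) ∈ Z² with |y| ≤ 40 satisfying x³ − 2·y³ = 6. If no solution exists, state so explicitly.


The equation is x³ - 2y³ = 6. For fixed y, x³ = 2·y³ + 6, so a solution requires the RHS to be a perfect cube.
Strategy: iterate y from -40 to 40, compute RHS = 2·y³ + 6, and check whether it is a (positive or negative) perfect cube.
Check small values of y:
  y = 0: RHS = 6 is not a perfect cube.
  y = 1: RHS = 8 = (2)³ ⇒ x = 2 works.
  y = -1: RHS = 4 is not a perfect cube.
  y = 2: RHS = 22 is not a perfect cube.
  y = -2: RHS = -10 is not a perfect cube.
  y = 3: RHS = 60 is not a perfect cube.
  y = -3: RHS = -48 is not a perfect cube.
Continuing the search up to |y| = 40 finds no further solutions beyond those listed.
Collected solutions: (2, 1).

Solutions (with |y| ≤ 40): (2, 1).


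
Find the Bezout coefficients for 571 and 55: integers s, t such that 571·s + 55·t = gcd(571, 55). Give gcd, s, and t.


Euclidean algorithm on (571, 55) — divide until remainder is 0:
  571 = 10 · 55 + 21
  55 = 2 · 21 + 13
  21 = 1 · 13 + 8
  13 = 1 · 8 + 5
  8 = 1 · 5 + 3
  5 = 1 · 3 + 2
  3 = 1 · 2 + 1
  2 = 2 · 1 + 0
gcd(571, 55) = 1.
Track Bezout coefficients alongside the remainders: start with r₀ = 571 = a·1 + b·0 (s = 1, t = 0) and r₁ = 55 = a·0 + b·1 (s = 0, t = 1); each new remainder r_{k+1} = r_{k-1} − q_k·r_k inherits s_{k+1} = s_{k-1} − q_k·s_k, t_{k+1} = t_{k-1} − q_k·t_k, so r_k = a·s_k + b·t_k at every step:
  q = 10: r = 21, s = 1 − 10·0 = 1, t = 0 − 10·1 = -10  (check: 571·1 + 55·(-10) = 21)
  q = 2: r = 13, s = 0 − 2·1 = -2, t = 1 − 2·(-10) = 21  (check: 571·(-2) + 55·21 = 13)
  q = 1: r = 8, s = 1 − 1·(-2) = 3, t = -10 − 1·21 = -31  (check: 571·3 + 55·(-31) = 8)
  q = 1: r = 5, s = -2 − 1·3 = -5, t = 21 − 1·(-31) = 52  (check: 571·(-5) + 55·52 = 5)
  q = 1: r = 3, s = 3 − 1·(-5) = 8, t = -31 − 1·52 = -83  (check: 571·8 + 55·(-83) = 3)
  q = 1: r = 2, s = -5 − 1·8 = -13, t = 52 − 1·(-83) = 135  (check: 571·(-13) + 55·135 = 2)
  q = 1: r = 1, s = 8 − 1·(-13) = 21, t = -83 − 1·135 = -218  (check: 571·21 + 55·(-218) = 1)
The row with r = 1 (the gcd) gives the Bezout coefficients s = 21, t = -218.
Result: 571 · (21) + 55 · (-218) = 1.

gcd(571, 55) = 1; s = 21, t = -218 (check: 571·21 + 55·(-218) = 1).
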